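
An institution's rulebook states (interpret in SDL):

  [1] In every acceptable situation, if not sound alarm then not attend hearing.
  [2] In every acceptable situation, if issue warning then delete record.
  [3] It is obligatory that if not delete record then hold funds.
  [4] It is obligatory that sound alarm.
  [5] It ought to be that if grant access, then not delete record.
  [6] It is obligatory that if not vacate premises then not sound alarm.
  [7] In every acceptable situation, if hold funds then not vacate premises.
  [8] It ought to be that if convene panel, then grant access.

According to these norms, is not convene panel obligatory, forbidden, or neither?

Obligatory

From premise 4 we have O(sound_alarm).
The contrapositive of premise 6 (O(¬vacate_premises → ¬sound_alarm)) is O(sound_alarm → vacate_premises), and O(sound_alarm) is already established, so O(vacate_premises).
Premise 7, O(hold_funds → ¬vacate_premises), contraposes to O(vacate_premises → ¬hold_funds); with O(vacate_premises) we get O(¬hold_funds).
Premise 3, O(¬delete_record → hold_funds), contraposes to O(¬hold_funds → delete_record); with O(¬hold_funds) we get O(delete_record).
Premise 5 is O(grant_access → ¬delete_record); contrapositively O(delete_record → ¬grant_access). Since O(delete_record) holds, K gives O(¬grant_access).
The contrapositive of premise 8 (O(convene_panel → grant_access)) is O(¬grant_access → ¬convene_panel), and O(¬grant_access) is already established, so O(¬convene_panel).
Premises 1, 2 do not contribute to this derivation.
Hence ¬convene_panel is obligatory.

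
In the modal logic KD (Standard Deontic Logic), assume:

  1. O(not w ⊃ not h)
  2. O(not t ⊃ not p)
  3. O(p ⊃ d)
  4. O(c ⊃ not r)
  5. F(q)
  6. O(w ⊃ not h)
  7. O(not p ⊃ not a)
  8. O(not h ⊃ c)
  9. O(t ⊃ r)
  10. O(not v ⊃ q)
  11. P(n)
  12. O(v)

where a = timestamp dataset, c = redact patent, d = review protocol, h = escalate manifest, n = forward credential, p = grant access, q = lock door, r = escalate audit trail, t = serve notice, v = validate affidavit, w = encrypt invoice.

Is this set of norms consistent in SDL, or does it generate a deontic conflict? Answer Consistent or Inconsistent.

Premise 10 is O(not v ⊃ q), but O(not v) is not derivable from the premises, so it does not yield O(q).
So O(q) is not derivable, and the apparent clash with O(not q) does not arise.
A world satisfying every obligation exists (e.g. a=false, c=true, d=false, h=false, n=false, p=false, q=false, r=false, t=false, v=true, w=false); no atom is both obligatory and forbidden, so the set is consistent.

Consistent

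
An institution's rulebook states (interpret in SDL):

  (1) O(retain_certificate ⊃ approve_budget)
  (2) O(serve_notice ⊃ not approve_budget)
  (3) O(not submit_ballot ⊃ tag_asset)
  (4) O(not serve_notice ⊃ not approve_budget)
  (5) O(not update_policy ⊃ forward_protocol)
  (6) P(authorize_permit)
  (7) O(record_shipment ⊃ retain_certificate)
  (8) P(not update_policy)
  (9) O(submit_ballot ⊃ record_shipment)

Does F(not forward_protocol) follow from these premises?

Premise 5 is O(not update_policy ⊃ forward_protocol), but O(not update_policy) is not derivable from the premises (the permission P(not update_policy) asserts only not O(update_policy), not O(not update_policy)), so it does not yield O(forward_protocol).
No other premise forces O(forward_protocol). An ideal world satisfying every premise can still have not forward_protocol true, so F(not forward_protocol) is not derivable.

No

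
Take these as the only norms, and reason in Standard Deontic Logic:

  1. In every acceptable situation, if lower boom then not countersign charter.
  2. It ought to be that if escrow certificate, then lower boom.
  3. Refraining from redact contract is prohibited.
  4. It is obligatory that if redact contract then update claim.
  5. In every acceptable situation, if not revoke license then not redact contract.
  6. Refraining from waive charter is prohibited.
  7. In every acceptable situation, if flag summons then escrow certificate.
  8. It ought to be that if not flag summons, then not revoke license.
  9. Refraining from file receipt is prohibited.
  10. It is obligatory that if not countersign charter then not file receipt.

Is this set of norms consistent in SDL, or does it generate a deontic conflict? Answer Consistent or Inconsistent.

Premise 9, F(¬file_receipt), is equivalent to O(file_receipt).
The contrapositive of premise 10 (O(¬countersign_charter → ¬file_receipt)) is O(file_receipt → countersign_charter), and O(file_receipt) is already established, so O(countersign_charter).
Premise 1, O(lower_boom → ¬countersign_charter), contraposes to O(countersign_charter → ¬lower_boom); with O(countersign_charter) we get O(¬lower_boom).
Premise 2, O(escrow_certificate → lower_boom), contraposes to O(¬lower_boom → ¬escrow_certificate); with O(¬lower_boom) we get O(¬escrow_certificate).
Premise 7, O(flag_summons → escrow_certificate), contraposes to O(¬escrow_certificate → ¬flag_summons); with O(¬escrow_certificate) we get O(¬flag_summons).
Premise 8 is O(¬flag_summons → ¬revoke_license); since O(¬flag_summons), deontic closure gives O(¬revoke_license).
With premise 5, O(¬revoke_license → ¬redact_contract), the K-axiom yields O(¬redact_contract).
Yet premise 3 is F(¬redact_contract), i.e. O(redact_contract).
We now have both O(¬redact_contract) and O(redact_contract) — redact_contract is simultaneously obligatory and forbidden, violating the D-axiom.

Inconsistent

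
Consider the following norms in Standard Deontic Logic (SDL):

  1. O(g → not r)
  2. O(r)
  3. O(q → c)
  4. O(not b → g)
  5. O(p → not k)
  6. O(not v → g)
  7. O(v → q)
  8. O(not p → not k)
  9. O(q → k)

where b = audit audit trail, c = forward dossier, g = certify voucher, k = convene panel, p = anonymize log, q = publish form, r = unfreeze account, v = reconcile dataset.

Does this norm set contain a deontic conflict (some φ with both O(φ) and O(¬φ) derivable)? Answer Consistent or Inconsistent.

Inconsistent

Premises 5 and 8 cover both cases: O(p → not k) and O(not p → not k). Since p ∨ not p is a tautology, O(not k) follows.
Premise 9, O(q → k), contraposes to O(not k → not q); with O(not k) we get O(not q).
Premise 7, O(v → q), contraposes to O(not q → not v); with O(not q) we get O(not v).
Applying K to premise 6 (O(not v → g)) and O(not v) yields O(g).
From O(g) and premise 1, O(g → not r), we obtain O(not r).
Yet premise 2 states O(r).
We now have both O(not r) and O(r) — r is simultaneously obligatory and forbidden, violating the D-axiom.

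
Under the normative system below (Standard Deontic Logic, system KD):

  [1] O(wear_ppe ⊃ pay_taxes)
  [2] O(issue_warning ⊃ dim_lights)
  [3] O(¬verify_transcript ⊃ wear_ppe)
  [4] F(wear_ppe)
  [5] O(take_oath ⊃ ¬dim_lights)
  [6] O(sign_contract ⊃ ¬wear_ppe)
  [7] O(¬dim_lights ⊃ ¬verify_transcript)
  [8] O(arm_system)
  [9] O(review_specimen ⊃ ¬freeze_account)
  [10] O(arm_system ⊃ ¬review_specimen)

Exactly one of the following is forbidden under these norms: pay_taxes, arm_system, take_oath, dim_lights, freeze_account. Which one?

take_oath

F(wear_ppe) at premise 4 means O(¬wear_ppe).
Premise 3 is O(¬verify_transcript ⊃ wear_ppe); contrapositively O(¬wear_ppe ⊃ verify_transcript). Since O(¬wear_ppe) holds, K gives O(verify_transcript).
Premise 7 is O(¬dim_lights ⊃ ¬verify_transcript); contrapositively O(verify_transcript ⊃ dim_lights). Since O(verify_transcript) holds, K gives O(dim_lights).
The contrapositive of premise 5 (O(take_oath ⊃ ¬dim_lights)) is O(dim_lights ⊃ ¬take_oath), and O(dim_lights) is already established, so O(¬take_oath).
So O(¬take_oath) holds, i.e. take_oath is forbidden. None of the other listed options is forbidden under the premises.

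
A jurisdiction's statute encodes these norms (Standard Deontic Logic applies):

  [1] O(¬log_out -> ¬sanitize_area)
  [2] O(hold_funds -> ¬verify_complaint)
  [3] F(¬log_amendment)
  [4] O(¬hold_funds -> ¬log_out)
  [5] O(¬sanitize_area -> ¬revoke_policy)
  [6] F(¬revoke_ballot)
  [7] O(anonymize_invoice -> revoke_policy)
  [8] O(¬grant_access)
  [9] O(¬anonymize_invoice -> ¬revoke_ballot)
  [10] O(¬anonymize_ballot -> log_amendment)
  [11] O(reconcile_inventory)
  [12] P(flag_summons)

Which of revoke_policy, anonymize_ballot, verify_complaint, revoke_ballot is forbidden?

verify_complaint

Premise 6 is F(¬revoke_ballot), i.e. O(revoke_ballot).
The contrapositive of premise 9 (O(¬anonymize_invoice -> ¬revoke_ballot)) is O(revoke_ballot -> anonymize_invoice), and O(revoke_ballot) is already established, so O(anonymize_invoice).
Premise 7 is O(anonymize_invoice -> revoke_policy); since O(anonymize_invoice), deontic closure gives O(revoke_policy).
Premise 5 is O(¬sanitize_area -> ¬revoke_policy); contrapositively O(revoke_policy -> sanitize_area). Since O(revoke_policy) holds, K gives O(sanitize_area).
Premise 1 is O(¬log_out -> ¬sanitize_area); contrapositively O(sanitize_area -> log_out). Since O(sanitize_area) holds, K gives O(log_out).
The contrapositive of premise 4 (O(¬hold_funds -> ¬log_out)) is O(log_out -> hold_funds), and O(log_out) is already established, so O(hold_funds).
Applying K to premise 2 (O(hold_funds -> ¬verify_complaint)) and O(hold_funds) yields O(¬verify_complaint).
So O(¬verify_complaint) holds, i.e. verify_complaint is forbidden. None of the other listed options is forbidden under the premises.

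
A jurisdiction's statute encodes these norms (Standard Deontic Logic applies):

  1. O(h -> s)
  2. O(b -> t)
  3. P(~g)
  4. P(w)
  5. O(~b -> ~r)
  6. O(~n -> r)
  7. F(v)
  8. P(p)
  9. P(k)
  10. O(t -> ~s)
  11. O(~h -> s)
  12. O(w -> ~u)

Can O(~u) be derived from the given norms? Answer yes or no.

Premise 12 is O(w -> ~u), but O(w) is not derivable from the premises (the permission P(w) asserts only ~O(~w), not O(w)), so it does not yield O(~u).
No other premise forces O(~u). An ideal world satisfying every premise can still have ~u false, so O(~u) is not derivable.

No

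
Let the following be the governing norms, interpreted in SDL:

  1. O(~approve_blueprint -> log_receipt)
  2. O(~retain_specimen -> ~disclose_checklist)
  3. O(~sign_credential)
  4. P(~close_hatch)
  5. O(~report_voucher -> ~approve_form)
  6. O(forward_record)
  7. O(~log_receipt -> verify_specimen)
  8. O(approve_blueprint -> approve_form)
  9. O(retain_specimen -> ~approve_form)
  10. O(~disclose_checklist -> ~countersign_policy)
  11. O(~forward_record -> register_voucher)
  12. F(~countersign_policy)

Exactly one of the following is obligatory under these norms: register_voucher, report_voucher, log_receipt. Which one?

log_receipt

Premise 12 is F(~countersign_policy), i.e. O(countersign_policy).
The contrapositive of premise 10 (O(~disclose_checklist -> ~countersign_policy)) is O(countersign_policy -> disclose_checklist), and O(countersign_policy) is already established, so O(disclose_checklist).
The contrapositive of premise 2 (O(~retain_specimen -> ~disclose_checklist)) is O(disclose_checklist -> retain_specimen), and O(disclose_checklist) is already established, so O(retain_specimen).
From O(retain_specimen) and premise 9, O(retain_specimen -> ~approve_form), we obtain O(~approve_form).
Premise 8, O(approve_blueprint -> approve_form), contraposes to O(~approve_form -> ~approve_blueprint); with O(~approve_form) we get O(~approve_blueprint).
Premise 1 is O(~approve_blueprint -> log_receipt); since O(~approve_blueprint), deontic closure gives O(log_receipt).
So O(log_receipt) holds — log_receipt is obligatory. None of the other listed options is made obligatory by any chain of premises.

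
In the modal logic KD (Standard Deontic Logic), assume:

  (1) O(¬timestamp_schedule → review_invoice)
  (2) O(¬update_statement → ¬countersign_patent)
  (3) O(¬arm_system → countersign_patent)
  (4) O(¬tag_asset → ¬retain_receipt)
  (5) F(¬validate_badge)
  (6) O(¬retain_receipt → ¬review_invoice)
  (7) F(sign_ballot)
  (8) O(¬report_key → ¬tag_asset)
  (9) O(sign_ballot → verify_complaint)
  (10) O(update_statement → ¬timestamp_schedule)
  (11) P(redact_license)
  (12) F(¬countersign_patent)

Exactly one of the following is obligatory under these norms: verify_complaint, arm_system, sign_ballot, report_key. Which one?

report_key

Premise 12, F(¬countersign_patent), is equivalent to O(countersign_patent).
Premise 2 is O(¬update_statement → ¬countersign_patent); contrapositively O(countersign_patent → update_statement). Since O(countersign_patent) holds, K gives O(update_statement).
Applying K to premise 10 (O(update_statement → ¬timestamp_schedule)) and O(update_statement) yields O(¬timestamp_schedule).
Premise 1 is O(¬timestamp_schedule → review_invoice); since O(¬timestamp_schedule), deontic closure gives O(review_invoice).
Premise 6, O(¬retain_receipt → ¬review_invoice), contraposes to O(review_invoice → retain_receipt); with O(review_invoice) we get O(retain_receipt).
Premise 4 is O(¬tag_asset → ¬retain_receipt); contrapositively O(retain_receipt → tag_asset). Since O(retain_receipt) holds, K gives O(tag_asset).
Premise 8, O(¬report_key → ¬tag_asset), contraposes to O(tag_asset → report_key); with O(tag_asset) we get O(report_key).
So O(report_key) holds — report_key is obligatory. None of the other listed options is made obligatory by any chain of premises.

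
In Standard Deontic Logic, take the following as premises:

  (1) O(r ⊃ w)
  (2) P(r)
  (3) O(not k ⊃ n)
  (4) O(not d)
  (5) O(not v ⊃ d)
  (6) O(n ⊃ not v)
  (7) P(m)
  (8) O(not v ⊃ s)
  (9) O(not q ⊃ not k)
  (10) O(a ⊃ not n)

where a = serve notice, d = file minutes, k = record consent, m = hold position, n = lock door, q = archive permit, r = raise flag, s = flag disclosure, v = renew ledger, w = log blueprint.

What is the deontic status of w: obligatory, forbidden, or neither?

Premise 1 is O(r ⊃ w), but O(r) is not derivable from the premises (the permission P(r) asserts only not O(not r), not O(r)), so it does not yield O(w).
No premise or chain of K-axiom applications forces O(w), and none forces O(not w). So w is neither obligatory nor forbidden under these norms.

Neither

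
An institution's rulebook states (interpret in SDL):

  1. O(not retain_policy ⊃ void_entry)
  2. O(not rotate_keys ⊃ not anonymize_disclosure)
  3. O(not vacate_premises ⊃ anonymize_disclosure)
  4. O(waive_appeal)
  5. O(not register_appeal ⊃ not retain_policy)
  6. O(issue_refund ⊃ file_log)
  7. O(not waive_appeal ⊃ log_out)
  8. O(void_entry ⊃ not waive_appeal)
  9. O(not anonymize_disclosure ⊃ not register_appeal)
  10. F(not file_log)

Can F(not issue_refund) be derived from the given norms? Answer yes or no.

Premise 6 is O(issue_refund ⊃ file_log); even if O(file_log) held, inferring O(issue_refund) would be affirming the consequent — invalid.
No other premise forces O(issue_refund). An ideal world satisfying every premise can still have not issue_refund true, so F(not issue_refund) is not derivable.

No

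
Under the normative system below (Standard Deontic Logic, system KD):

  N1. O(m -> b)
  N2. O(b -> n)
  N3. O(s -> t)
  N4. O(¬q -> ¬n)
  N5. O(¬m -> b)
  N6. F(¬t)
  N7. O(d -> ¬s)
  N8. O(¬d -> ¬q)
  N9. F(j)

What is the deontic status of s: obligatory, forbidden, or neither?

Premises 1 and 5 are O(m -> b) and O(¬m -> b); every ideal world satisfies m or ¬m, so in either case b holds — hence O(b).
Applying K to premise 2 (O(b -> n)) and O(b) yields O(n).
Premise 4, O(¬q -> ¬n), contraposes to O(n -> q); with O(n) we get O(q).
Premise 8, O(¬d -> ¬q), contraposes to O(q -> d); with O(q) we get O(d).
Applying K to premise 7 (O(d -> ¬s)) and O(d) yields O(¬s).
Premises 3, 6, 9 do not contribute to this derivation.
Thus O(¬s), which is F(s): s is forbidden.

Forbidden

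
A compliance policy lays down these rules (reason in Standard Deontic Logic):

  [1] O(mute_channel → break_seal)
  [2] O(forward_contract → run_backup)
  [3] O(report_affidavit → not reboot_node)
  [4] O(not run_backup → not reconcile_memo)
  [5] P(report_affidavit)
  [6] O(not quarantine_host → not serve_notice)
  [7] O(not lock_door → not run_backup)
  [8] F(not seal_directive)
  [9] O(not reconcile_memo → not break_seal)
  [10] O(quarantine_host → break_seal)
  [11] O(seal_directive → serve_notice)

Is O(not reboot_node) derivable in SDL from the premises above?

No

Premise 3 is O(report_affidavit → not reboot_node), but O(report_affidavit) is not derivable from the premises (the permission P(report_affidavit) asserts only not O(not report_affidavit), not O(report_affidavit)), so it does not yield O(not reboot_node).
No other premise forces O(not reboot_node). An ideal world satisfying every premise can still have not reboot_node false, so O(not reboot_node) is not derivable.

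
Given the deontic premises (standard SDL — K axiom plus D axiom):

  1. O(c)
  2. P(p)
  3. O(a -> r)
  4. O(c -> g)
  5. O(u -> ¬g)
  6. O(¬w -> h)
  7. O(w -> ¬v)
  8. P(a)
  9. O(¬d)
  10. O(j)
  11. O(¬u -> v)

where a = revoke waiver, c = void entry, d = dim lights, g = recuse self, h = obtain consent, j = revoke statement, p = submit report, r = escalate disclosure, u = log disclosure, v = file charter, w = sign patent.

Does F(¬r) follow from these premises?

No

Premise 3 is O(a -> r), but O(a) is not derivable from the premises (the permission P(a) asserts only ¬O(¬a), not O(a)), so it does not yield O(r).
No other premise forces O(r). An ideal world satisfying every premise can still have ¬r true, so F(¬r) is not derivable.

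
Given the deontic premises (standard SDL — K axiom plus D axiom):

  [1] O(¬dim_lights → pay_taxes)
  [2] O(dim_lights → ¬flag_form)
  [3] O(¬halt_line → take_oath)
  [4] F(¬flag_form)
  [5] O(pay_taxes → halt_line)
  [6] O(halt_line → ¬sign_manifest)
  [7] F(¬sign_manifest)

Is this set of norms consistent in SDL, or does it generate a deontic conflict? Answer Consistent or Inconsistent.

F(¬flag_form) at premise 4 means O(flag_form).
Premise 2, O(dim_lights → ¬flag_form), contraposes to O(flag_form → ¬dim_lights); with O(flag_form) we get O(¬dim_lights).
From O(¬dim_lights) and premise 1, O(¬dim_lights → pay_taxes), we obtain O(pay_taxes).
Applying K to premise 5 (O(pay_taxes → halt_line)) and O(pay_taxes) yields O(halt_line).
Applying K to premise 6 (O(halt_line → ¬sign_manifest)) and O(halt_line) yields O(¬sign_manifest).
However, F(¬sign_manifest) at premise 7 amounts to O(sign_manifest).
We now have both O(¬sign_manifest) and O(sign_manifest) — sign_manifest is simultaneously obligatory and forbidden, violating the D-axiom.

Inconsistent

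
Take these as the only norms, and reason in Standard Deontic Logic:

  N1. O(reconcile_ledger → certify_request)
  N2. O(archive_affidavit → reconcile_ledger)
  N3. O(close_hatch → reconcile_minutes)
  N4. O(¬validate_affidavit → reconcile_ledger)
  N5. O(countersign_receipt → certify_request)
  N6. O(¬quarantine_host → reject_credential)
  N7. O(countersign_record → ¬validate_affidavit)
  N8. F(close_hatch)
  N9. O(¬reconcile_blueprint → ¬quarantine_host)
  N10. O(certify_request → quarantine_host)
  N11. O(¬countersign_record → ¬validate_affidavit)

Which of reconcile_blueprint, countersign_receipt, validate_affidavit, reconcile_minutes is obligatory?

reconcile_blueprint

By case analysis on countersign_record: premise 7 gives O(countersign_record → ¬validate_affidavit) and premise 11 gives O(¬countersign_record → ¬validate_affidavit), so O(¬validate_affidavit) either way.
Premise 4 is O(¬validate_affidavit → reconcile_ledger); since O(¬validate_affidavit), deontic closure gives O(reconcile_ledger).
From O(reconcile_ledger) and premise 1, O(reconcile_ledger → certify_request), we obtain O(certify_request).
Premise 10 is O(certify_request → quarantine_host); since O(certify_request), deontic closure gives O(quarantine_host).
Premise 9 is O(¬reconcile_blueprint → ¬quarantine_host); contrapositively O(quarantine_host → reconcile_blueprint). Since O(quarantine_host) holds, K gives O(reconcile_blueprint).
So O(reconcile_blueprint) holds — reconcile_blueprint is obligatory. None of the other listed options is made obligatory by any chain of premises.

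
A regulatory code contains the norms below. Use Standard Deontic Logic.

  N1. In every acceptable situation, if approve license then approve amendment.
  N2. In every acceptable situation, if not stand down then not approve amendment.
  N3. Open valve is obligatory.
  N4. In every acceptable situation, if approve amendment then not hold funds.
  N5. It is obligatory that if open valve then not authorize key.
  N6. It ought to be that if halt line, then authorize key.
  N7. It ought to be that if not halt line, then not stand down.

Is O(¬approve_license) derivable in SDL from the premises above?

Yes

From premise 3 we have O(open_valve).
Applying K to premise 5 (O(open_valve → ¬authorize_key)) and O(open_valve) yields O(¬authorize_key).
Premise 6 is O(halt_line → authorize_key); contrapositively O(¬authorize_key → ¬halt_line). Since O(¬authorize_key) holds, K gives O(¬halt_line).
From O(¬halt_line) and premise 7, O(¬halt_line → ¬stand_down), we obtain O(¬stand_down).
Premise 2 is O(¬stand_down → ¬approve_amendment); since O(¬stand_down), deontic closure gives O(¬approve_amendment).
Premise 1 is O(approve_license → approve_amendment); contrapositively O(¬approve_amendment → ¬approve_license). Since O(¬approve_amendment) holds, K gives O(¬approve_license).
Premise 4 does not contribute to this derivation.
So O(¬approve_license) follows.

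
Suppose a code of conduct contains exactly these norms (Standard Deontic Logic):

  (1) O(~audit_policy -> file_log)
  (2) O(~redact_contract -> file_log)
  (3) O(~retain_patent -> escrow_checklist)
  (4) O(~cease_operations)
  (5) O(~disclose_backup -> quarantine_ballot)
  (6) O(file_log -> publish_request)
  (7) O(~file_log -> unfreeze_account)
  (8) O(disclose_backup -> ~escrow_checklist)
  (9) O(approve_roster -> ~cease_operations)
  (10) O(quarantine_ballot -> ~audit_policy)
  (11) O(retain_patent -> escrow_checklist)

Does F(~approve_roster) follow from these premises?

Premise 9 is O(approve_roster -> ~cease_operations); even if O(~cease_operations) held, inferring O(approve_roster) would be affirming the consequent — invalid.
No other premise forces O(approve_roster). An ideal world satisfying every premise can still have ~approve_roster true, so F(~approve_roster) is not derivable.

No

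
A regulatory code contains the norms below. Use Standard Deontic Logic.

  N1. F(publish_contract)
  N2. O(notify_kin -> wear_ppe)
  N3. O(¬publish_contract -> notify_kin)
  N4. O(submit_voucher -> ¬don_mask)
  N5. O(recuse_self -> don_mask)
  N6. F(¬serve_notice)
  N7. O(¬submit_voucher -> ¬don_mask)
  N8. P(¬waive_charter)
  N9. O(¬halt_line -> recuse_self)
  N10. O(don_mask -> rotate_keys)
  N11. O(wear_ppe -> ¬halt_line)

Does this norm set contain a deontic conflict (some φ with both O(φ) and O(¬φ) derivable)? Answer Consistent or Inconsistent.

By case analysis on ¬submit_voucher: premise 7 gives O(¬submit_voucher -> ¬don_mask) and premise 4 gives O(submit_voucher -> ¬don_mask), so O(¬don_mask) either way.
Premise 5, O(recuse_self -> don_mask), contraposes to O(¬don_mask -> ¬recuse_self); with O(¬don_mask) we get O(¬recuse_self).
The contrapositive of premise 9 (O(¬halt_line -> recuse_self)) is O(¬recuse_self -> halt_line), and O(¬recuse_self) is already established, so O(halt_line).
Premise 11 is O(wear_ppe -> ¬halt_line); contrapositively O(halt_line -> ¬wear_ppe). Since O(halt_line) holds, K gives O(¬wear_ppe).
Premise 2, O(notify_kin -> wear_ppe), contraposes to O(¬wear_ppe -> ¬notify_kin); with O(¬wear_ppe) we get O(¬notify_kin).
Premise 3 is O(¬publish_contract -> notify_kin); contrapositively O(¬notify_kin -> publish_contract). Since O(¬notify_kin) holds, K gives O(publish_contract).
However, F(publish_contract) at premise 1 amounts to O(¬publish_contract).
We now have both O(publish_contract) and O(¬publish_contract) — publish_contract is simultaneously obligatory and forbidden, violating the D-axiom.

Inconsistent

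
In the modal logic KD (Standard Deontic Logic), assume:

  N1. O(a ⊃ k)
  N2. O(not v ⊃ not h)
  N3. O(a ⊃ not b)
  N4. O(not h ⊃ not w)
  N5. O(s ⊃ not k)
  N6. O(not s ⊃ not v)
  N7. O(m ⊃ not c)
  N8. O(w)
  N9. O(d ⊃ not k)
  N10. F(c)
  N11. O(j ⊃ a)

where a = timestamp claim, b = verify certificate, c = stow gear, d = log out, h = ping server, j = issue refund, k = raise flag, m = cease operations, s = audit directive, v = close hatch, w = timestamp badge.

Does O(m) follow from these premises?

No

Premise 7 is O(m ⊃ not c); even if O(not c) held, inferring O(m) would be affirming the consequent — invalid.
No other premise forces O(m). An ideal world satisfying every premise can still have m false, so O(m) is not derivable.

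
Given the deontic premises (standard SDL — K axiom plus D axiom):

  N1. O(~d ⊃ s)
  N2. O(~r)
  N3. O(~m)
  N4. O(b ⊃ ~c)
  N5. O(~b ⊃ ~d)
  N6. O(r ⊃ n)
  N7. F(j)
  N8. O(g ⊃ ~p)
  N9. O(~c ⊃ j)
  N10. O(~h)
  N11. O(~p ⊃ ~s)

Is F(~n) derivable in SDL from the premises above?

No

Premise 6 is O(r ⊃ n), but O(r) is not derivable from the premises, so it does not yield O(n).
No other premise forces O(n). An ideal world satisfying every premise can still have ~n true, so F(~n) is not derivable.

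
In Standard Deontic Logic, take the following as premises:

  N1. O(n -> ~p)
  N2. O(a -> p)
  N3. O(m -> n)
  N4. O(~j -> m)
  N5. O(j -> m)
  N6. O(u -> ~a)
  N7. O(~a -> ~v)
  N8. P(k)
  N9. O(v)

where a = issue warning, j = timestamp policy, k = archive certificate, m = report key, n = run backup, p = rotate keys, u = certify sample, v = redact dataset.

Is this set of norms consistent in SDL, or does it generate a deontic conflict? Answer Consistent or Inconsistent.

Inconsistent

Premises 5 and 4 are O(j -> m) and O(~j -> m); every ideal world satisfies j or ~j, so in either case m holds — hence O(m).
Premise 3 is O(m -> n); since O(m), deontic closure gives O(n).
Premise 1 is O(n -> ~p); since O(n), deontic closure gives O(~p).
Premise 2 is O(a -> p); contrapositively O(~p -> ~a). Since O(~p) holds, K gives O(~a).
Applying K to premise 7 (O(~a -> ~v)) and O(~a) yields O(~v).
However, premise 9 gives O(v).
We now have both O(~v) and O(v) — v is simultaneously obligatory and forbidden, violating the D-axiom.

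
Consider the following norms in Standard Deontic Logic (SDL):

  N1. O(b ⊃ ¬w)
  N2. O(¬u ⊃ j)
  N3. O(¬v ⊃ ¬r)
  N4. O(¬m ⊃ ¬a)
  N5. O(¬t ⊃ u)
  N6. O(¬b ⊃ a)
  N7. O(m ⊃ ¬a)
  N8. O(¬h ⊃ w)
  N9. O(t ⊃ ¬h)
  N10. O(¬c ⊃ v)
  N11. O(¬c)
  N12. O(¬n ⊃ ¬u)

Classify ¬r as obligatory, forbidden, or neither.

Neither

Premise 3 is O(¬v ⊃ ¬r), but O(¬v) is not derivable from the premises, so it does not yield O(¬r).
No premise or chain of K-axiom applications forces O(¬r), and none forces O(r). So ¬r is neither obligatory nor forbidden under these norms.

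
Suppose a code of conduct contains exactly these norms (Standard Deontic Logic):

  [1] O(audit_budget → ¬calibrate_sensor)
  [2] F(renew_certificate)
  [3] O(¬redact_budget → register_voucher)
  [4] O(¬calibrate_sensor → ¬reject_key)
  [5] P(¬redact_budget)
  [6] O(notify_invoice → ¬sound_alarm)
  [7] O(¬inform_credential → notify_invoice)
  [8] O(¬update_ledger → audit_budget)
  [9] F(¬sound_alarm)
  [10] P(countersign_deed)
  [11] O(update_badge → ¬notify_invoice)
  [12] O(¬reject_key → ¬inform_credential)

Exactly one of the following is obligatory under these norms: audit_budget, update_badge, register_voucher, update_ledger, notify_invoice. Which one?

Premise 9 is F(¬sound_alarm), i.e. O(sound_alarm).
The contrapositive of premise 6 (O(notify_invoice → ¬sound_alarm)) is O(sound_alarm → ¬notify_invoice), and O(sound_alarm) is already established, so O(¬notify_invoice).
The contrapositive of premise 7 (O(¬inform_credential → notify_invoice)) is O(¬notify_invoice → inform_credential), and O(¬notify_invoice) is already established, so O(inform_credential).
The contrapositive of premise 12 (O(¬reject_key → ¬inform_credential)) is O(inform_credential → reject_key), and O(inform_credential) is already established, so O(reject_key).
Premise 4, O(¬calibrate_sensor → ¬reject_key), contraposes to O(reject_key → calibrate_sensor); with O(reject_key) we get O(calibrate_sensor).
The contrapositive of premise 1 (O(audit_budget → ¬calibrate_sensor)) is O(calibrate_sensor → ¬audit_budget), and O(calibrate_sensor) is already established, so O(¬audit_budget).
The contrapositive of premise 8 (O(¬update_ledger → audit_budget)) is O(¬audit_budget → update_ledger), and O(¬audit_budget) is already established, so O(update_ledger).
So O(update_ledger) holds — update_ledger is obligatory. None of the other listed options is made obligatory by any chain of premises.

update_ledger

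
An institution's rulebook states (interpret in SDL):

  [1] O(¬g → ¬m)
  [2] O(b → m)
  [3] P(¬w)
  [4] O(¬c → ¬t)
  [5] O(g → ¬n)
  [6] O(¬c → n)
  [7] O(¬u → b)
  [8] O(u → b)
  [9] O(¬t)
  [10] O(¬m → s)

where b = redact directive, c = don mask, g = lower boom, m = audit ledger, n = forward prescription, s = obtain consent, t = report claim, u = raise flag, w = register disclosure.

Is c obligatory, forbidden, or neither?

Obligatory

Premises 7 and 8 are O(¬u → b) and O(u → b); every ideal world satisfies ¬u or u, so in either case b holds — hence O(b).
With premise 2, O(b → m), the K-axiom yields O(m).
Premise 1, O(¬g → ¬m), contraposes to O(m → g); with O(m) we get O(g).
From O(g) and premise 5, O(g → ¬n), we obtain O(¬n).
Premise 6 is O(¬c → n); contrapositively O(¬n → c). Since O(¬n) holds, K gives O(c).
Premises 3, 4, 9, 10 do not contribute to this derivation.
Hence c is obligatory.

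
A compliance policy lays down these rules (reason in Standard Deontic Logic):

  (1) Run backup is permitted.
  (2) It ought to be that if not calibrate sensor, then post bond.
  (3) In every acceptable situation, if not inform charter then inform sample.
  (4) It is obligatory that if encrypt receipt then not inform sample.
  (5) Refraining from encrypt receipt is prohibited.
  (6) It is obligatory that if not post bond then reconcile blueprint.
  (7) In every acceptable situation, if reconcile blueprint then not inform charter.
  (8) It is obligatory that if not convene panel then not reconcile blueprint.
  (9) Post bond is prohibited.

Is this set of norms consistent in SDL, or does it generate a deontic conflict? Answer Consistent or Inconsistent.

Inconsistent

F(¬encrypt_receipt) at premise 5 means O(encrypt_receipt).
Premise 4 is O(encrypt_receipt → ¬inform_sample); since O(encrypt_receipt), deontic closure gives O(¬inform_sample).
Premise 3 is O(¬inform_charter → inform_sample); contrapositively O(¬inform_sample → inform_charter). Since O(¬inform_sample) holds, K gives O(inform_charter).
The contrapositive of premise 7 (O(reconcile_blueprint → ¬inform_charter)) is O(inform_charter → ¬reconcile_blueprint), and O(inform_charter) is already established, so O(¬reconcile_blueprint).
Premise 6, O(¬post_bond → reconcile_blueprint), contraposes to O(¬reconcile_blueprint → post_bond); with O(¬reconcile_blueprint) we get O(post_bond).
But premise 9, F(post_bond), means O(¬post_bond).
We now have both O(post_bond) and O(¬post_bond) — post_bond is simultaneously obligatory and forbidden, violating the D-axiom.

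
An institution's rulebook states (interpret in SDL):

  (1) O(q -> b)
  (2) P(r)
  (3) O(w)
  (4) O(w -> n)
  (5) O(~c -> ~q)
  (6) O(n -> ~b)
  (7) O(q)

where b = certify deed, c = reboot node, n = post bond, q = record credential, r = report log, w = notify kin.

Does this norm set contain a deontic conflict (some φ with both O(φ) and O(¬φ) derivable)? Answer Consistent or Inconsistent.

Inconsistent

Premise 3 states O(w) outright.
From O(w) and premise 4, O(w -> n), we obtain O(n).
With premise 6, O(n -> ~b), the K-axiom yields O(~b).
Premise 1, O(q -> b), contraposes to O(~b -> ~q); with O(~b) we get O(~q).
But premise 7 directly asserts O(q).
We now have both O(~q) and O(q) — q is simultaneously obligatory and forbidden, violating the D-axiom.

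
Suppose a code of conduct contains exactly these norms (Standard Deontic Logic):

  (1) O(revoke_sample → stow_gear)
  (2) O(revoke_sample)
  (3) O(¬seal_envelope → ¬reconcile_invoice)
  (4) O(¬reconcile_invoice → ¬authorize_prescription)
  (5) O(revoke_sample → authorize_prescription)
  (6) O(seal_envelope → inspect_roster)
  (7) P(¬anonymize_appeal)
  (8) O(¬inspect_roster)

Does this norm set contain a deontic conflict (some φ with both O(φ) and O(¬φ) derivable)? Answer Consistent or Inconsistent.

Premise 8 states O(¬inspect_roster) outright.
The contrapositive of premise 6 (O(seal_envelope → inspect_roster)) is O(¬inspect_roster → ¬seal_envelope), and O(¬inspect_roster) is already established, so O(¬seal_envelope).
With premise 3, O(¬seal_envelope → ¬reconcile_invoice), the K-axiom yields O(¬reconcile_invoice).
With premise 4, O(¬reconcile_invoice → ¬authorize_prescription), the K-axiom yields O(¬authorize_prescription).
The contrapositive of premise 5 (O(revoke_sample → authorize_prescription)) is O(¬authorize_prescription → ¬revoke_sample), and O(¬authorize_prescription) is already established, so O(¬revoke_sample).
But premise 2 directly asserts O(revoke_sample).
We now have both O(¬revoke_sample) and O(revoke_sample) — revoke_sample is simultaneously obligatory and forbidden, violating the D-axiom.

Inconsistent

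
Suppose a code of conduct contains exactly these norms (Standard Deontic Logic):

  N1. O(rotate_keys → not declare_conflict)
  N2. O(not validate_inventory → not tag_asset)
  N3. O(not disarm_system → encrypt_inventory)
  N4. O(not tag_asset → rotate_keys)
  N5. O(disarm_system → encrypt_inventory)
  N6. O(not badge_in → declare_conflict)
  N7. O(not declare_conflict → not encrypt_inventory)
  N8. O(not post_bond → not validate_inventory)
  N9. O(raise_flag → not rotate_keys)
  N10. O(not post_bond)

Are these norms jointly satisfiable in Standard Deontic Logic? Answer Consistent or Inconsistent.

Inconsistent

Premises 3 and 5 cover both cases: O(not disarm_system → encrypt_inventory) and O(disarm_system → encrypt_inventory). Since not disarm_system ∨ disarm_system is a tautology, O(encrypt_inventory) follows.
Premise 7 is O(not declare_conflict → not encrypt_inventory); contrapositively O(encrypt_inventory → declare_conflict). Since O(encrypt_inventory) holds, K gives O(declare_conflict).
The contrapositive of premise 1 (O(rotate_keys → not declare_conflict)) is O(declare_conflict → not rotate_keys), and O(declare_conflict) is already established, so O(not rotate_keys).
Premise 4 is O(not tag_asset → rotate_keys); contrapositively O(not rotate_keys → tag_asset). Since O(not rotate_keys) holds, K gives O(tag_asset).
Premise 2, O(not validate_inventory → not tag_asset), contraposes to O(tag_asset → validate_inventory); with O(tag_asset) we get O(validate_inventory).
Premise 8 is O(not post_bond → not validate_inventory); contrapositively O(validate_inventory → post_bond). Since O(validate_inventory) holds, K gives O(post_bond).
However, premise 10 gives O(not post_bond).
We now have both O(post_bond) and O(not post_bond) — post_bond is simultaneously obligatory and forbidden, violating the D-axiom.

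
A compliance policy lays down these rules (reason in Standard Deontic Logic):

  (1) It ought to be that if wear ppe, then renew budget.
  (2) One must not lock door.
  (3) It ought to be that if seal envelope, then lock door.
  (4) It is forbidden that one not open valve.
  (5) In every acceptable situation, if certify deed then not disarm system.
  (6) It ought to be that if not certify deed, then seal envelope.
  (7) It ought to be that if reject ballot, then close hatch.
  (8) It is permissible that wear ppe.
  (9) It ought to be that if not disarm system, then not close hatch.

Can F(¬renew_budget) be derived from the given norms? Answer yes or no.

Premise 1 is O(wear_ppe → renew_budget), but O(wear_ppe) is not derivable from the premises (the permission P(wear_ppe) asserts only ¬O(¬wear_ppe), not O(wear_ppe)), so it does not yield O(renew_budget).
No other premise forces O(renew_budget). An ideal world satisfying every premise can still have ¬renew_budget true, so F(¬renew_budget) is not derivable.

No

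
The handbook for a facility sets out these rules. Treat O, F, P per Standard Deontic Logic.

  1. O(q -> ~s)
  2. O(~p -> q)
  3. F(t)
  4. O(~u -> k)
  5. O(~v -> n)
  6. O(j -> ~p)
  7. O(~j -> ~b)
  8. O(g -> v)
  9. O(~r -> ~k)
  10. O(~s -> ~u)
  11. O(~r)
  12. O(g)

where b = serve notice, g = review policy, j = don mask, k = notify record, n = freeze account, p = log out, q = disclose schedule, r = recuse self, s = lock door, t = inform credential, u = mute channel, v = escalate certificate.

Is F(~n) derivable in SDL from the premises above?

No

Premise 5 is O(~v -> n), but O(~v) is not derivable from the premises, so it does not yield O(n).
No other premise forces O(n). An ideal world satisfying every premise can still have ~n true, so F(~n) is not derivable.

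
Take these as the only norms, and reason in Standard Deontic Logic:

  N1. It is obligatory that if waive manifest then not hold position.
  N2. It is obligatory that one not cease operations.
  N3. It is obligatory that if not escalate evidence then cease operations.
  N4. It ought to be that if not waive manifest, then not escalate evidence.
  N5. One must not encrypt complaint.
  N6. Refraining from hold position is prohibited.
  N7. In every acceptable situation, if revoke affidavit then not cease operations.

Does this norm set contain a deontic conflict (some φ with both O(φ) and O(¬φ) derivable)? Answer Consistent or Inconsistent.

From premise 2 we have O(¬cease_operations).
Premise 3, O(¬escalate_evidence → cease_operations), contraposes to O(¬cease_operations → escalate_evidence); with O(¬cease_operations) we get O(escalate_evidence).
Premise 4, O(¬waive_manifest → ¬escalate_evidence), contraposes to O(escalate_evidence → waive_manifest); with O(escalate_evidence) we get O(waive_manifest).
Premise 1 is O(waive_manifest → ¬hold_position); since O(waive_manifest), deontic closure gives O(¬hold_position).
But premise 6, F(¬hold_position), means O(hold_position).
We now have both O(¬hold_position) and O(hold_position) — hold_position is simultaneously obligatory and forbidden, violating the D-axiom.

Inconsistent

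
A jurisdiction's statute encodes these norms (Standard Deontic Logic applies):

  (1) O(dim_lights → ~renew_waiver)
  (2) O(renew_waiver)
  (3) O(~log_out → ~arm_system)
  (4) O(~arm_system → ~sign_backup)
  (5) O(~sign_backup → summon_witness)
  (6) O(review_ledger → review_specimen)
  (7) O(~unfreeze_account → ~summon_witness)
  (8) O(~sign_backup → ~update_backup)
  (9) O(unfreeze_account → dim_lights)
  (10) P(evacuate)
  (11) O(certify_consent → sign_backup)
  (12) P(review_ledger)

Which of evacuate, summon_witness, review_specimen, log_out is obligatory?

From premise 2 we have O(renew_waiver).
Premise 1 is O(dim_lights → ~renew_waiver); contrapositively O(renew_waiver → ~dim_lights). Since O(renew_waiver) holds, K gives O(~dim_lights).
Premise 9, O(unfreeze_account → dim_lights), contraposes to O(~dim_lights → ~unfreeze_account); with O(~dim_lights) we get O(~unfreeze_account).
From O(~unfreeze_account) and premise 7, O(~unfreeze_account → ~summon_witness), we obtain O(~summon_witness).
Premise 5, O(~sign_backup → summon_witness), contraposes to O(~summon_witness → sign_backup); with O(~summon_witness) we get O(sign_backup).
Premise 4 is O(~arm_system → ~sign_backup); contrapositively O(sign_backup → arm_system). Since O(sign_backup) holds, K gives O(arm_system).
Premise 3, O(~log_out → ~arm_system), contraposes to O(arm_system → log_out); with O(arm_system) we get O(log_out).
So O(log_out) holds — log_out is obligatory. None of the other listed options is made obligatory by any chain of premises.

log_out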